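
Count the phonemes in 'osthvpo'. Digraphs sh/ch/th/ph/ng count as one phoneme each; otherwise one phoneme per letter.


Parsing 'osthvpo' greedily, digraphs first:
  'o' -> vowel phoneme (phonemes so far: 1)
  's' -> consonant phoneme (phonemes so far: 2)
  'th' -> digraph (1 consonant phoneme) (phonemes so far: 3)
  'v' -> consonant phoneme (phonemes so far: 4)
  'p' -> consonant phoneme (phonemes so far: 5)
  'o' -> vowel phoneme (phonemes so far: 6)
Total phonemes: 6

6


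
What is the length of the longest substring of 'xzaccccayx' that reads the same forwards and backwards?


Scanning 'xzaccccayx' for palindromic substrings.
Substring at positions 2-7: 'acccca'.
Check: reverse('acccca') = 'acccca' -> palindrome confirmed.
Neighbouring characters ('z' / 'y') break symmetry, so it cannot extend further.
No longer palindromic substring exists; longest length = 6

6


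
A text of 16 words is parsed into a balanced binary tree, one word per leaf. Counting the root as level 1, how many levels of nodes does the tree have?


In a balanced binary tree with n leaves the deepest leaf is ceil(log2(n)) edges below the root,
so counting node levels inclusive of root and leaves gives ceil(log2(n)) + 1 levels.
log2(16) = 4.0000
ceil(4.0000) = 4
levels = 4 + 1 = 5

5


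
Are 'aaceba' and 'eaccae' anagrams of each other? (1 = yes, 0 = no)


Sort characters of 'aaceba': 'aaabce'
Sort characters of 'eaccae': 'aaccee'
Sorted forms differ -> they are NOT anagrams
Result: 0

0


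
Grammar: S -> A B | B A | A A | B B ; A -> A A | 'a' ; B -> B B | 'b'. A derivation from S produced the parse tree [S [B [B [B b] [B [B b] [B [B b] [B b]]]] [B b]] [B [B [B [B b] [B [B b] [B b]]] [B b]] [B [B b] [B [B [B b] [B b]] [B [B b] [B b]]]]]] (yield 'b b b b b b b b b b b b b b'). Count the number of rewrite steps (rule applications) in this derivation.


Every bracketed nonterminal node [X ...] in the tree is produced by exactly one rule application.
Reading the tree off as a leftmost derivation:
  Step 1: S  =>  B B   (applied S -> B B)
  Step 2: B B  =>  B B B   (applied B -> B B)
  Step 3: B B B  =>  B B B B   (applied B -> B B)
  Step 4: B B B B  =>  b B B B   (applied B -> b)
  Step 5: b B B B  =>  b B B B B   (applied B -> B B)
  Step 6: b B B B B  =>  b b B B B   (applied B -> b)
  Step 7: b b B B B  =>  b b B B B B   (applied B -> B B)
  Step 8: b b B B B B  =>  b b b B B B   (applied B -> b)
  Step 9: b b b B B B  =>  b b b b B B   (applied B -> b)
  Step 10: b b b b B B  =>  b b b b b B   (applied B -> b)
  Step 11: b b b b b B  =>  b b b b b B B   (applied B -> B B)
  Step 12: b b b b b B B  =>  b b b b b B B B   (applied B -> B B)
  Step 13: b b b b b B B B  =>  b b b b b B B B B   (applied B -> B B)
  Step 14: b b b b b B B B B  =>  b b b b b b B B B   (applied B -> b)
  Step 15: b b b b b b B B B  =>  b b b b b b B B B B   (applied B -> B B)
  Step 16: b b b b b b B B B B  =>  b b b b b b b B B B   (applied B -> b)
  Step 17: b b b b b b b B B B  =>  b b b b b b b b B B   (applied B -> b)
  Step 18: b b b b b b b b B B  =>  b b b b b b b b b B   (applied B -> b)
  Step 19: b b b b b b b b b B  =>  b b b b b b b b b B B   (applied B -> B B)
  Step 20: b b b b b b b b b B B  =>  b b b b b b b b b b B   (applied B -> b)
  Step 21: b b b b b b b b b b B  =>  b b b b b b b b b b B B   (applied B -> B B)
  Step 22: b b b b b b b b b b B B  =>  b b b b b b b b b b B B B   (applied B -> B B)
  Step 23: b b b b b b b b b b B B B  =>  b b b b b b b b b b b B B   (applied B -> b)
  Step 24: b b b b b b b b b b b B B  =>  b b b b b b b b b b b b B   (applied B -> b)
  Step 25: b b b b b b b b b b b b B  =>  b b b b b b b b b b b b B B   (applied B -> B B)
  Step 26: b b b b b b b b b b b b B B  =>  b b b b b b b b b b b b b B   (applied B -> b)
  Step 27: b b b b b b b b b b b b b B  =>  b b b b b b b b b b b b b b   (applied B -> b)
Final yield: b b b b b b b b b b b b b b
Total rewrite steps: 27

27


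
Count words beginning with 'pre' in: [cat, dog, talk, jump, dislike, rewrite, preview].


Checking each word for prefix 'pre':
  'cat' -> no (count: 0)
  'dog' -> no (count: 0)
  'talk' -> no (count: 0)
  'jump' -> no (count: 0)
  'dislike' -> no (count: 0)
  'rewrite' -> no (count: 0)
  'preview' -> YES, starts with 'pre' (count: 1)
Total with prefix 'pre': 1

1


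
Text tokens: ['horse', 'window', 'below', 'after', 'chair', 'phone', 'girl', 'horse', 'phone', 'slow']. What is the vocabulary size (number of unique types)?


Listing all tokens and tracking unique types:
  Token 1: 'horse' -> NEW (unique so far: 1)
  Token 2: 'window' -> NEW (unique so far: 2)
  Token 3: 'below' -> NEW (unique so far: 3)
  Token 4: 'after' -> NEW (unique so far: 4)
  Token 5: 'chair' -> NEW (unique so far: 5)
  Token 6: 'phone' -> NEW (unique so far: 6)
  Token 7: 'girl' -> NEW (unique so far: 7)
  Token 8: 'horse' -> duplicate (unique so far: 7)
  Token 9: 'phone' -> duplicate (unique so far: 7)
  Token 10: 'slow' -> NEW (unique so far: 8)
Unique types: ('after', 'below', 'chair', 'girl', 'horse', 'phone', 'slow', 'window')
Vocabulary size: 8

8


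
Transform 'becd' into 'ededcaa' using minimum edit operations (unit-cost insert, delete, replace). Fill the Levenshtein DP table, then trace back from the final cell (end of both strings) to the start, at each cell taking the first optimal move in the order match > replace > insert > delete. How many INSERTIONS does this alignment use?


Edit distance = 5. Backtracking from cell (4, 7) with preference match > replace > insert > delete,
then listing the resulting alignment 'becd' -> 'ededcaa' left to right:
  Step 1: insert 'e' [insertion #1]
  Step 2: replace b->d
  Step 3: keep 'e'
  Step 4: insert 'd' [insertion #2]
  Step 5: keep 'c'
  Step 6: insert 'a' [insertion #3]
  Step 7: replace d->a
Total insertions: 3

3


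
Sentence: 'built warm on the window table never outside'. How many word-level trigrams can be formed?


Word trigrams from [8] words:
  Trigram 1: (built warm on)
  Trigram 2: (warm on the)
  Trigram 3: (on the window)
  Trigram 4: (the window table)
  Trigram 5: (window table never)
  Trigram 6: (table never outside)
Total word trigrams: 8 - 2 = 6

6


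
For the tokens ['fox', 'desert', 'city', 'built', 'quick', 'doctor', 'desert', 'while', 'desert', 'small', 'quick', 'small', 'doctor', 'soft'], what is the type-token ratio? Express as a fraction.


Tokens: 14
Unique types: ('built', 'city', 'desert', 'doctor', 'fox', 'quick', 'small', 'soft', 'while') = 9
TTR = 9/14
Already in lowest terms.

9/14


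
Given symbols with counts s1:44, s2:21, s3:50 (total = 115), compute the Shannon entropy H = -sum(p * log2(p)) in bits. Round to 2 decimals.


Computing entropy H = -sum(p_i * log2(p_i)):
  s1: p = 44/115 = 0.3826, -p*log2(p) = 0.5303
  s2: p = 21/115 = 0.1826, -p*log2(p) = 0.4480
  s3: p = 50/115 = 0.4348, -p*log2(p) = 0.5224
H = sum of terms = 1.5007
Rounded to 2 decimals: 1.50

1.50


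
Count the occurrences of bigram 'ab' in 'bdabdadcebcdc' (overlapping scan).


Scanning 'bdabdadcebcdc' for bigram 'ab':
  Position 0: 'bd' -> no
  Position 1: 'da' -> no
  Position 2: 'ab' -> MATCH
  Position 3: 'bd' -> no
  Position 4: 'da' -> no
  Position 5: 'ad' -> no
  Position 6: 'dc' -> no
  Position 7: 'ce' -> no
  Position 8: 'eb' -> no
  Position 9: 'bc' -> no
  Position 10: 'cd' -> no
  Position 11: 'dc' -> no
Total matches: 1

1


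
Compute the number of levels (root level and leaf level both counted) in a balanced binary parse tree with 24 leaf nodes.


In a balanced binary tree with n leaves the deepest leaf is ceil(log2(n)) edges below the root,
so counting node levels inclusive of root and leaves gives ceil(log2(n)) + 1 levels.
log2(24) = 4.5850
ceil(4.5850) = 5
levels = 5 + 1 = 6

6


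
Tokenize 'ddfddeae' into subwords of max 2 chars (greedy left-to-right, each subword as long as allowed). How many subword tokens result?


'ddfddeae' has 8 characters.
Chunking with max size 2:
  Chunk 1: 'dd' (positions 0-1)
  Chunk 2: 'fd' (positions 2-3)
  Chunk 3: 'de' (positions 4-5)
  Chunk 4: 'ae' (positions 6-7)
Total chunks: ceil(8 / 2) = 4

4


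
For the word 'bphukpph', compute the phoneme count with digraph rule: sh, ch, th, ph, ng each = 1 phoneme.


Parsing 'bphukpph' greedily, digraphs first:
  'b' -> consonant phoneme (phonemes so far: 1)
  'ph' -> digraph (1 consonant phoneme) (phonemes so far: 2)
  'u' -> vowel phoneme (phonemes so far: 3)
  'k' -> consonant phoneme (phonemes so far: 4)
  'p' -> consonant phoneme (phonemes so far: 5)
  'ph' -> digraph (1 consonant phoneme) (phonemes so far: 6)
Total phonemes: 6

6


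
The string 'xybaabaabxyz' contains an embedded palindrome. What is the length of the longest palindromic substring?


Scanning 'xybaabaabxyz' for palindromic substrings.
Substring at positions 2-8: 'baabaab'.
Check: reverse('baabaab') = 'baabaab' -> palindrome confirmed.
Neighbouring characters ('y' / 'x') break symmetry, so it cannot extend further.
No longer palindromic substring exists; longest length = 7

7


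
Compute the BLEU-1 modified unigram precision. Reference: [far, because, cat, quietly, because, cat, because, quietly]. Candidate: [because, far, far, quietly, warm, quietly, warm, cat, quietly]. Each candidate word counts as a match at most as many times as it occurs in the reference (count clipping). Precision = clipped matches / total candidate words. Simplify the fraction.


Reference word counts: {'because': 3, 'cat': 2, 'far': 1, 'quietly': 2}
Checking each candidate word (with clipping):
  'because' -> in reference (ref count 3, used 1/3) -> match (matches: 1)
  'far' -> in reference (ref count 1, used 1/1) -> match (matches: 2)
  'far' -> ref count 1 already used up (1/1) -> clipped, no match (matches: 2)
  'quietly' -> in reference (ref count 2, used 1/2) -> match (matches: 3)
  'warm' -> not in reference -> no match (matches: 3)
  'quietly' -> in reference (ref count 2, used 2/2) -> match (matches: 4)
  'warm' -> not in reference -> no match (matches: 4)
  'cat' -> in reference (ref count 2, used 1/2) -> match (matches: 5)
  'quietly' -> ref count 2 already used up (2/2) -> clipped, no match (matches: 5)
Clipped matches: 5, Candidate length: 9
Precision = 5/9

5/9


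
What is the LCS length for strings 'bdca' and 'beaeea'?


DP table for LCS of 'bdca' and 'beaeea':
       b  e  a  e  e  a
    0  0  0  0  0  0  0
  b 0  1  1  1  1  1  1
  d 0  1  1  1  1  1  1
  c 0  1  1  1  1  1  1
  a 0  1  1  2  2  2  2
LCS: 'ba'
LCS length = 2

2


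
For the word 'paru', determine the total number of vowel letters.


Scanning each character of 'paru':
  Position 1: 'p' -> consonant (running count: 0)
  Position 2: 'a' -> vowel (running count: 1)
  Position 3: 'r' -> consonant (running count: 1)
  Position 4: 'u' -> vowel (running count: 2)
Total vowels: 2

2


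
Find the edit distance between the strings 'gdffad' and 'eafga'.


Building DP table for s1='gdffad' (len 6) and s2='eafga' (len 5):
       e  a  f  g  a
    0  1  2  3  4  5
  g 1  1  2  3  3  4
  d 2  2  2  3  4  4
  f 3  3  3  2  3  4
  f 4  4  4  3  3  4
  a 5  5  4  4  4  3
  d 6  6  5  5  5  4
Edit distance = dp[6][5] = 4

4


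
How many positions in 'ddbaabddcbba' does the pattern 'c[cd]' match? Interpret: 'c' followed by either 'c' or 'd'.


Pattern: c[cd] means 'c' followed by either 'c' or 'd'.
Scanning 'ddbaabddcbba' position-by-position:
  Pos 0: window 'dd' -> no
  Pos 1: window 'db' -> no
  Pos 2: window 'ba' -> no
  Pos 3: window 'aa' -> no
  Pos 4: window 'ab' -> no
  Pos 5: window 'bd' -> no
  Pos 6: window 'dd' -> no
  Pos 7: window 'dc' -> no
  Pos 8: window 'cb' -> no
  Pos 9: window 'bb' -> no
  Pos 10: window 'ba' -> no
  Pos 11: window 'a' -> no
Total matches: 0

0


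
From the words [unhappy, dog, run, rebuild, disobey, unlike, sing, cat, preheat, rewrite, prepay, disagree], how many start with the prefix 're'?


Checking each word for prefix 're':
  'unhappy' -> no (count: 0)
  'dog' -> no (count: 0)
  'run' -> no (count: 0)
  'rebuild' -> YES, starts with 're' (count: 1)
  'disobey' -> no (count: 1)
  'unlike' -> no (count: 1)
  'sing' -> no (count: 1)
  'cat' -> no (count: 1)
  'preheat' -> no (count: 1)
  'rewrite' -> YES, starts with 're' (count: 2)
  'prepay' -> no (count: 2)
  'disagree' -> no (count: 2)
Total with prefix 're': 2

2


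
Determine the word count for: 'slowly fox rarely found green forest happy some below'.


Counting words by splitting on spaces:
  Word 1: 'slowly'
  Word 2: 'fox'
  Word 3: 'rarely'
  Word 4: 'found'
  Word 5: 'green'
  Word 6: 'forest'
  Word 7: 'happy'
  Word 8: 'some'
  Word 9: 'below'
Total words: 9

9


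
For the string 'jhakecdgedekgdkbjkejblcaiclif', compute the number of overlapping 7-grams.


String 'jhakecdgedekgdkbjkejblcaiclif' has length L = 29.
Number of overlapping n-grams = L - n + 1
Substituting: 29 - 7 + 1 = 23

23


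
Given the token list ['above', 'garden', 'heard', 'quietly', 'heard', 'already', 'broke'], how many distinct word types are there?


Listing all tokens and tracking unique types:
  Token 1: 'above' -> NEW (unique so far: 1)
  Token 2: 'garden' -> NEW (unique so far: 2)
  Token 3: 'heard' -> NEW (unique so far: 3)
  Token 4: 'quietly' -> NEW (unique so far: 4)
  Token 5: 'heard' -> duplicate (unique so far: 4)
  Token 6: 'already' -> NEW (unique so far: 5)
  Token 7: 'broke' -> NEW (unique so far: 6)
Unique types: ('above', 'already', 'broke', 'garden', 'heard', 'quietly')
Vocabulary size: 6

6


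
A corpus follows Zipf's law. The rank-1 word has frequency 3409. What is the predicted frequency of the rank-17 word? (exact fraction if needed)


Zipf's law: freq(rank) = f1 / rank
f1 = 3409, rank = 17
freq = 3409 / 17
GCD(3409, 17) = 1
Simplified: 3409/17

3409/17


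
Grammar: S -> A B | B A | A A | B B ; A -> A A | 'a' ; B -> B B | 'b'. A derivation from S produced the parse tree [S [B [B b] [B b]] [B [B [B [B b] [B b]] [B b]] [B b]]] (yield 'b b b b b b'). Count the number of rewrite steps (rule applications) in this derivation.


Every bracketed nonterminal node [X ...] in the tree is produced by exactly one rule application.
Reading the tree off as a leftmost derivation:
  Step 1: S  =>  B B   (applied S -> B B)
  Step 2: B B  =>  B B B   (applied B -> B B)
  Step 3: B B B  =>  b B B   (applied B -> b)
  Step 4: b B B  =>  b b B   (applied B -> b)
  Step 5: b b B  =>  b b B B   (applied B -> B B)
  Step 6: b b B B  =>  b b B B B   (applied B -> B B)
  Step 7: b b B B B  =>  b b B B B B   (applied B -> B B)
  Step 8: b b B B B B  =>  b b b B B B   (applied B -> b)
  Step 9: b b b B B B  =>  b b b b B B   (applied B -> b)
  Step 10: b b b b B B  =>  b b b b b B   (applied B -> b)
  Step 11: b b b b b B  =>  b b b b b b   (applied B -> b)
Final yield: b b b b b b
Total rewrite steps: 11

11


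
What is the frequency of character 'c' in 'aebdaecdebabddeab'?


Scanning 'aebdaecdebabddeab' for 'c':
  Position 6: 'c' -> MATCH (count: 1)
Total occurrences of 'c': 1

1


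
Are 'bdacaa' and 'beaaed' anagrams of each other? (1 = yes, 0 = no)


Sort characters of 'bdacaa': 'aaabcd'
Sort characters of 'beaaed': 'aabdee'
Sorted forms differ -> they are NOT anagrams
Result: 0

0


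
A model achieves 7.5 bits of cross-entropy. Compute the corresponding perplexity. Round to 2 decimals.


Perplexity formula: PP = 2^H
H = 7.5
PP = 2^7.5
Decompose: 2^7.5 = 2^7 * 2^0.5 = 2^7 * sqrt(2)
2^7 = 128, sqrt(2) ~ 1.4142136
PP ~ 128 * 1.4142136 = 181.0193408
Rounded to 2 decimals: 181.02

181.02


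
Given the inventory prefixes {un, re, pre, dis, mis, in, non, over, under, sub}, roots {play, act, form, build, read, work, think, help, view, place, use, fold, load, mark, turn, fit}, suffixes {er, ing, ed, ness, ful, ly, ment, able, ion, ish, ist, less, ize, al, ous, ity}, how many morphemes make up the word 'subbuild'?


Segmenting 'subbuild' against the inventory:
  'sub' -> prefix (morpheme 1)
  'build' -> root (morpheme 2)
Total morphemes: 2

2


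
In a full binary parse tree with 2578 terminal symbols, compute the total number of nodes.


Leaf nodes (terminals): 2578
Internal nodes = n - 1 = 2578 - 1 = 2577
Total = leaves + internal = 2578 + 2577 = 5155

5155


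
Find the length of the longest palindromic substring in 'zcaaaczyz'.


Scanning 'zcaaaczyz' for palindromic substrings.
Substring at positions 0-6: 'zcaaacz'.
Check: reverse('zcaaacz') = 'zcaaacz' -> palindrome confirmed.
Neighbouring characters ('-' / 'y') break symmetry, so it cannot extend further.
No longer palindromic substring exists; longest length = 7

7


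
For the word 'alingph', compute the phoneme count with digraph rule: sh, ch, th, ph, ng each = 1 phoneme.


Parsing 'alingph' greedily, digraphs first:
  'a' -> vowel phoneme (phonemes so far: 1)
  'l' -> consonant phoneme (phonemes so far: 2)
  'i' -> vowel phoneme (phonemes so far: 3)
  'ng' -> digraph (1 consonant phoneme) (phonemes so far: 4)
  'ph' -> digraph (1 consonant phoneme) (phonemes so far: 5)
Total phonemes: 5

5


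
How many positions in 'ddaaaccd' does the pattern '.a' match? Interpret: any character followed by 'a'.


Pattern: .a means any character followed by 'a'.
Scanning 'ddaaaccd' position-by-position:
  Pos 0: window 'dd' -> no
  Pos 1: window 'da' -> MATCH
  Pos 2: window 'aa' -> MATCH
  Pos 3: window 'aa' -> MATCH
  Pos 4: window 'ac' -> no
  Pos 5: window 'cc' -> no
  Pos 6: window 'cd' -> no
  Pos 7: window 'd' -> no
Total matches: 3

3


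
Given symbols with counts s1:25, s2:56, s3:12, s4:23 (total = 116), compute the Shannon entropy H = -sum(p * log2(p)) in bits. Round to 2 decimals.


Computing entropy H = -sum(p_i * log2(p_i)):
  s1: p = 25/116 = 0.2155, -p*log2(p) = 0.4772
  s2: p = 56/116 = 0.4828, -p*log2(p) = 0.5072
  s3: p = 12/116 = 0.1034, -p*log2(p) = 0.3386
  s4: p = 23/116 = 0.1983, -p*log2(p) = 0.4629
H = sum of terms = 1.7859
Rounded to 2 decimals: 1.79

1.79


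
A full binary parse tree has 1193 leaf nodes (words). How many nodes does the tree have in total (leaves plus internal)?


Leaf nodes (terminals): 1193
Internal nodes = n - 1 = 1193 - 1 = 1192
Total = leaves + internal = 1193 + 1192 = 2385

2385


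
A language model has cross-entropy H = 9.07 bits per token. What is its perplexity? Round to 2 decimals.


Perplexity formula: PP = 2^H
H = 9.07
PP = 2^9.07
Decompose: 2^9.07 = 2^9 * 2^0.07
2^9 = 512, 2^0.07 ~ 1.0497167
PP ~ 512 * 1.0497167 = 537.4549504
Rounded to 2 decimals: 537.45

537.45


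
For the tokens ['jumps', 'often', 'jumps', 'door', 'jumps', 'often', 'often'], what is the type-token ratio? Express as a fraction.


Tokens: 7
Unique types: ('door', 'jumps', 'often') = 3
TTR = 3/7
Already in lowest terms.

3/7


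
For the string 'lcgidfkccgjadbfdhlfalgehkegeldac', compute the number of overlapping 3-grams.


String 'lcgidfkccgjadbfdhlfalgehkegeldac' has length L = 32.
Number of overlapping n-grams = L - n + 1
Substituting: 32 - 3 + 1 = 30

30


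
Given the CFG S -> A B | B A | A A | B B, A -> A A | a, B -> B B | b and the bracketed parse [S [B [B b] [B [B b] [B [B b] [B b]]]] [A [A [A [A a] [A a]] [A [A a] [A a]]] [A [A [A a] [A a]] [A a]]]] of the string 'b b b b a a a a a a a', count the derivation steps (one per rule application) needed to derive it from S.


Every bracketed nonterminal node [X ...] in the tree is produced by exactly one rule application.
Reading the tree off as a leftmost derivation:
  Step 1: S  =>  B A   (applied S -> B A)
  Step 2: B A  =>  B B A   (applied B -> B B)
  Step 3: B B A  =>  b B A   (applied B -> b)
  Step 4: b B A  =>  b B B A   (applied B -> B B)
  Step 5: b B B A  =>  b b B A   (applied B -> b)
  Step 6: b b B A  =>  b b B B A   (applied B -> B B)
  Step 7: b b B B A  =>  b b b B A   (applied B -> b)
  Step 8: b b b B A  =>  b b b b A   (applied B -> b)
  Step 9: b b b b A  =>  b b b b A A   (applied A -> A A)
  Step 10: b b b b A A  =>  b b b b A A A   (applied A -> A A)
  Step 11: b b b b A A A  =>  b b b b A A A A   (applied A -> A A)
  Step 12: b b b b A A A A  =>  b b b b a A A A   (applied A -> a)
  Step 13: b b b b a A A A  =>  b b b b a a A A   (applied A -> a)
  Step 14: b b b b a a A A  =>  b b b b a a A A A   (applied A -> A A)
  Step 15: b b b b a a A A A  =>  b b b b a a a A A   (applied A -> a)
  Step 16: b b b b a a a A A  =>  b b b b a a a a A   (applied A -> a)
  Step 17: b b b b a a a a A  =>  b b b b a a a a A A   (applied A -> A A)
  Step 18: b b b b a a a a A A  =>  b b b b a a a a A A A   (applied A -> A A)
  Step 19: b b b b a a a a A A A  =>  b b b b a a a a a A A   (applied A -> a)
  Step 20: b b b b a a a a a A A  =>  b b b b a a a a a a A   (applied A -> a)
  Step 21: b b b b a a a a a a A  =>  b b b b a a a a a a a   (applied A -> a)
Final yield: b b b b a a a a a a a
Total rewrite steps: 21

21


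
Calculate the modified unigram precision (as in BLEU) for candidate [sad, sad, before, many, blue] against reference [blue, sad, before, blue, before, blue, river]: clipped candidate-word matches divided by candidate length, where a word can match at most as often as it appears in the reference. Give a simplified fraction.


Reference word counts: {'before': 2, 'blue': 3, 'river': 1, 'sad': 1}
Checking each candidate word (with clipping):
  'sad' -> in reference (ref count 1, used 1/1) -> match (matches: 1)
  'sad' -> ref count 1 already used up (1/1) -> clipped, no match (matches: 1)
  'before' -> in reference (ref count 2, used 1/2) -> match (matches: 2)
  'many' -> not in reference -> no match (matches: 2)
  'blue' -> in reference (ref count 3, used 1/3) -> match (matches: 3)
Clipped matches: 3, Candidate length: 5
Precision = 3/5

3/5


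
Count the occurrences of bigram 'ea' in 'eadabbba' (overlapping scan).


Scanning 'eadabbba' for bigram 'ea':
  Position 0: 'ea' -> MATCH
  Position 1: 'ad' -> no
  Position 2: 'da' -> no
  Position 3: 'ab' -> no
  Position 4: 'bb' -> no
  Position 5: 'bb' -> no
  Position 6: 'ba' -> no
Total matches: 1

1


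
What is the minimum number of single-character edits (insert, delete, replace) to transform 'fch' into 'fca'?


Building DP table for s1='fch' (len 3) and s2='fca' (len 3):
       f  c  a
    0  1  2  3
  f 1  0  1  2
  c 2  1  0  1
  h 3  2  1  1
Edit distance = dp[3][3] = 1

1


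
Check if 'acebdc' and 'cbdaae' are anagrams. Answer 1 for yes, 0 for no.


Sort characters of 'acebdc': 'abccde'
Sort characters of 'cbdaae': 'aabcde'
Sorted forms differ -> they are NOT anagrams
Result: 0

0


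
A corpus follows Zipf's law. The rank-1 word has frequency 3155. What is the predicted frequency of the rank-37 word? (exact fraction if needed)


Zipf's law: freq(rank) = f1 / rank
f1 = 3155, rank = 37
freq = 3155 / 37
GCD(3155, 37) = 1
Simplified: 3155/37

3155/37


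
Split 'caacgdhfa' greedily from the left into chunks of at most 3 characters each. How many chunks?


'caacgdhfa' has 9 characters.
Chunking with max size 3:
  Chunk 1: 'caa' (positions 0-2)
  Chunk 2: 'cgd' (positions 3-5)
  Chunk 3: 'hfa' (positions 6-8)
Total chunks: ceil(9 / 3) = 3

3


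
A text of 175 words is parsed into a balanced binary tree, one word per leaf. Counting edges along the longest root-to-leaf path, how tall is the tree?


In a balanced binary tree with n leaves the deepest leaf is ceil(log2(n)) edges below the root.
log2(175) = 7.4512
ceil(7.4512) = 8
height (edges) = 8

8


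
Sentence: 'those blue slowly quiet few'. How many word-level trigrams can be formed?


Word trigrams from [5] words:
  Trigram 1: (those blue slowly)
  Trigram 2: (blue slowly quiet)
  Trigram 3: (slowly quiet few)
Total word trigrams: 5 - 2 = 3

3


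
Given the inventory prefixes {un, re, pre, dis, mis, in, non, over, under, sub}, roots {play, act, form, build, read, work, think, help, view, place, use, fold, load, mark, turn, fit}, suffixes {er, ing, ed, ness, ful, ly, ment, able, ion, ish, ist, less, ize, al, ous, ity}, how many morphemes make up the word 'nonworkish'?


Segmenting 'nonworkish' against the inventory:
  'non' -> prefix (morpheme 1)
  'work' -> root (morpheme 2)
  'ish' -> suffix (morpheme 3)
Total morphemes: 3

3


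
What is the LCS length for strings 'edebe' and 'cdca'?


DP table for LCS of 'edebe' and 'cdca':
       c  d  c  a
    0  0  0  0  0
  e 0  0  0  0  0
  d 0  0  1  1  1
  e 0  0  1  1  1
  b 0  0  1  1  1
  e 0  0  1  1  1
LCS: 'd'
LCS length = 1

1


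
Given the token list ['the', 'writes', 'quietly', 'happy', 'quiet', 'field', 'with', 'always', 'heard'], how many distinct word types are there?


Listing all tokens and tracking unique types:
  Token 1: 'the' -> NEW (unique so far: 1)
  Token 2: 'writes' -> NEW (unique so far: 2)
  Token 3: 'quietly' -> NEW (unique so far: 3)
  Token 4: 'happy' -> NEW (unique so far: 4)
  Token 5: 'quiet' -> NEW (unique so far: 5)
  Token 6: 'field' -> NEW (unique so far: 6)
  Token 7: 'with' -> NEW (unique so far: 7)
  Token 8: 'always' -> NEW (unique so far: 8)
  Token 9: 'heard' -> NEW (unique so far: 9)
Unique types: ('always', 'field', 'happy', 'heard', 'quiet', 'quietly', 'the', 'with', 'writes')
Vocabulary size: 9

9


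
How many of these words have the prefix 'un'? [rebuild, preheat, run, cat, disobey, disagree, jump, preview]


Checking each word for prefix 'un':
  'rebuild' -> no (count: 0)
  'preheat' -> no (count: 0)
  'run' -> no (count: 0)
  'cat' -> no (count: 0)
  'disobey' -> no (count: 0)
  'disagree' -> no (count: 0)
  'jump' -> no (count: 0)
  'preview' -> no (count: 0)
Total with prefix 'un': 0

0


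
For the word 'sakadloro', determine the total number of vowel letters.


Scanning each character of 'sakadloro':
  Position 1: 's' -> consonant (running count: 0)
  Position 2: 'a' -> vowel (running count: 1)
  Position 3: 'k' -> consonant (running count: 1)
  Position 4: 'a' -> vowel (running count: 2)
  Position 5: 'd' -> consonant (running count: 2)
  Position 6: 'l' -> consonant (running count: 2)
  Position 7: 'o' -> vowel (running count: 3)
  Position 8: 'r' -> consonant (running count: 3)
  Position 9: 'o' -> vowel (running count: 4)
Total vowels: 4

4


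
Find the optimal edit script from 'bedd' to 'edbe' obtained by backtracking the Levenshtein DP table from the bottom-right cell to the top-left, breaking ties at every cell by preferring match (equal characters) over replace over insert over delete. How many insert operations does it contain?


Edit distance = 3. Backtracking from cell (4, 4) with preference match > replace > insert > delete,
then listing the resulting alignment 'bedd' -> 'edbe' left to right:
  Step 1: delete 'b'
  Step 2: keep 'e'
  Step 3: keep 'd'
  Step 4: insert 'b' [insertion #1]
  Step 5: replace d->e
Total insertions: 1

1


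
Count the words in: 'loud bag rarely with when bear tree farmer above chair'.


Counting words by splitting on spaces:
  Word 1: 'loud'
  Word 2: 'bag'
  Word 3: 'rarely'
  Word 4: 'with'
  Word 5: 'when'
  Word 6: 'bear'
  Word 7: 'tree'
  Word 8: 'farmer'
  Word 9: 'above'
  Word 10: 'chair'
Total words: 10

10


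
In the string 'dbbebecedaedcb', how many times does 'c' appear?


Scanning 'dbbebecedaedcb' for 'c':
  Position 6: 'c' -> MATCH (count: 1)
  Position 12: 'c' -> MATCH (count: 2)
Total occurrences of 'c': 2

2


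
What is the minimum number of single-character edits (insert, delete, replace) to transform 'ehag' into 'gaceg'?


Building DP table for s1='ehag' (len 4) and s2='gaceg' (len 5):
       g  a  c  e  g
    0  1  2  3  4  5
  e 1  1  2  3  3  4
  h 2  2  2  3  4  4
  a 3  3  2  3  4  5
  g 4  3  3  3  4  4
Edit distance = dp[4][5] = 4

4


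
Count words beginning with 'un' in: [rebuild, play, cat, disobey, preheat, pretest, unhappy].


Checking each word for prefix 'un':
  'rebuild' -> no (count: 0)
  'play' -> no (count: 0)
  'cat' -> no (count: 0)
  'disobey' -> no (count: 0)
  'preheat' -> no (count: 0)
  'pretest' -> no (count: 0)
  'unhappy' -> YES, starts with 'un' (count: 1)
Total with prefix 'un': 1

1


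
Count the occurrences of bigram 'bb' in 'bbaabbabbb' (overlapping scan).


Scanning 'bbaabbabbb' for bigram 'bb':
  Position 0: 'bb' -> MATCH
  Position 1: 'ba' -> no
  Position 2: 'aa' -> no
  Position 3: 'ab' -> no
  Position 4: 'bb' -> MATCH
  Position 5: 'ba' -> no
  Position 6: 'ab' -> no
  Position 7: 'bb' -> MATCH
  Position 8: 'bb' -> MATCH
Total matches: 4

4


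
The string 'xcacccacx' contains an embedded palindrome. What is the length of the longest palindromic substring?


Scanning 'xcacccacx' for palindromic substrings.
Substring at positions 0-8: 'xcacccacx'.
Check: reverse('xcacccacx') = 'xcacccacx' -> palindrome confirmed.
No longer palindromic substring exists; longest length = 9

9


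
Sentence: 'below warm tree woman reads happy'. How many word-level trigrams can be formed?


Word trigrams from [6] words:
  Trigram 1: (below warm tree)
  Trigram 2: (warm tree woman)
  Trigram 3: (tree woman reads)
  Trigram 4: (woman reads happy)
Total word trigrams: 6 - 2 = 4

4


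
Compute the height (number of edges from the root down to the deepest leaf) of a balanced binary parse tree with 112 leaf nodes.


In a balanced binary tree with n leaves the deepest leaf is ceil(log2(n)) edges below the root.
log2(112) = 6.8074
ceil(6.8074) = 7
height (edges) = 7

7


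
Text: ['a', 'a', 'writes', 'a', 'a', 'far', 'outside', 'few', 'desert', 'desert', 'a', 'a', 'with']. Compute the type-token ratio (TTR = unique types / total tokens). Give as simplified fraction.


Tokens: 13
Unique types: ('a', 'desert', 'far', 'few', 'outside', 'with', 'writes') = 7
TTR = 7/13
Already in lowest terms.

7/13


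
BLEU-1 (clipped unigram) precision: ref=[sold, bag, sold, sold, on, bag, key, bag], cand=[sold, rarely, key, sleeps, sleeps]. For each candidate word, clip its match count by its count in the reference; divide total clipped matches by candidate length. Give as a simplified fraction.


Reference word counts: {'bag': 3, 'key': 1, 'on': 1, 'sold': 3}
Checking each candidate word (with clipping):
  'sold' -> in reference (ref count 3, used 1/3) -> match (matches: 1)
  'rarely' -> not in reference -> no match (matches: 1)
  'key' -> in reference (ref count 1, used 1/1) -> match (matches: 2)
  'sleeps' -> not in reference -> no match (matches: 2)
  'sleeps' -> not in reference -> no match (matches: 2)
Clipped matches: 2, Candidate length: 5
Precision = 2/5

2/5


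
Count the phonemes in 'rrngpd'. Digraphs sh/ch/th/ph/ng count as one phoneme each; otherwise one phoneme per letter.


Parsing 'rrngpd' greedily, digraphs first:
  'r' -> consonant phoneme (phonemes so far: 1)
  'r' -> consonant phoneme (phonemes so far: 2)
  'ng' -> digraph (1 consonant phoneme) (phonemes so far: 3)
  'p' -> consonant phoneme (phonemes so far: 4)
  'd' -> consonant phoneme (phonemes so far: 5)
Total phonemes: 5

5


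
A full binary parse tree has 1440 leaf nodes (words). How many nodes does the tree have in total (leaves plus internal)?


Leaf nodes (terminals): 1440
Internal nodes = n - 1 = 1440 - 1 = 1439
Total = leaves + internal = 1440 + 1439 = 2879

2879


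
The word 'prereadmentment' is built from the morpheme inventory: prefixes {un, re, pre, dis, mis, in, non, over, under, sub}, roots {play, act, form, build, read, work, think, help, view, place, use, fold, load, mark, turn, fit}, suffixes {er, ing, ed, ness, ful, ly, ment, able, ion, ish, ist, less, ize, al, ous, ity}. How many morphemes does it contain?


Segmenting 'prereadmentment' against the inventory:
  'pre' -> prefix (morpheme 1)
  'read' -> root (morpheme 2)
  'ment' -> suffix (morpheme 3)
  'ment' -> suffix (morpheme 4)
Total morphemes: 4

4


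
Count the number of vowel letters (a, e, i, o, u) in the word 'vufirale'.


Scanning each character of 'vufirale':
  Position 1: 'v' -> consonant (running count: 0)
  Position 2: 'u' -> vowel (running count: 1)
  Position 3: 'f' -> consonant (running count: 1)
  Position 4: 'i' -> vowel (running count: 2)
  Position 5: 'r' -> consonant (running count: 2)
  Position 6: 'a' -> vowel (running count: 3)
  Position 7: 'l' -> consonant (running count: 3)
  Position 8: 'e' -> vowel (running count: 4)
Total vowels: 4

4


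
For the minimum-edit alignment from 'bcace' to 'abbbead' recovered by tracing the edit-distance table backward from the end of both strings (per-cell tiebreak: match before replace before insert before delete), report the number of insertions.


Edit distance = 6. Backtracking from cell (5, 7) with preference match > replace > insert > delete,
then listing the resulting alignment 'bcace' -> 'abbbead' left to right:
  Step 1: insert 'a' [insertion #1]
  Step 2: insert 'b' [insertion #2]
  Step 3: keep 'b'
  Step 4: replace c->b
  Step 5: replace a->e
  Step 6: replace c->a
  Step 7: replace e->d
Total insertions: 2

2


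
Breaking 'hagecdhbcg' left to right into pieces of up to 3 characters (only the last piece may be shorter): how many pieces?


'hagecdhbcg' has 10 characters.
Chunking with max size 3:
  Chunk 1: 'hag' (positions 0-2)
  Chunk 2: 'ecd' (positions 3-5)
  Chunk 3: 'hbc' (positions 6-8)
  Chunk 4: 'g' (positions 9-9)
Total chunks: ceil(10 / 3) = 4

4


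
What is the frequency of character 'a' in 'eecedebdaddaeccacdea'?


Scanning 'eecedebdaddaeccacdea' for 'a':
  Position 8: 'a' -> MATCH (count: 1)
  Position 11: 'a' -> MATCH (count: 2)
  Position 15: 'a' -> MATCH (count: 3)
  Position 19: 'a' -> MATCH (count: 4)
Total occurrences of 'a': 4

4


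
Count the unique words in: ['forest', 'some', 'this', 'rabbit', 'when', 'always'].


Listing all tokens and tracking unique types:
  Token 1: 'forest' -> NEW (unique so far: 1)
  Token 2: 'some' -> NEW (unique so far: 2)
  Token 3: 'this' -> NEW (unique so far: 3)
  Token 4: 'rabbit' -> NEW (unique so far: 4)
  Token 5: 'when' -> NEW (unique so far: 5)
  Token 6: 'always' -> NEW (unique so far: 6)
Unique types: ('always', 'forest', 'rabbit', 'some', 'this', 'when')
Vocabulary size: 6

6


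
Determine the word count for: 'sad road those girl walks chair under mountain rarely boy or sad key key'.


Counting words by splitting on spaces:
  Word 1: 'sad'
  Word 2: 'road'
  Word 3: 'those'
  Word 4: 'girl'
  Word 5: 'walks'
  Word 6: 'chair'
  Word 7: 'under'
  Word 8: 'mountain'
  Word 9: 'rarely'
  Word 10: 'boy'
  Word 11: 'or'
  Word 12: 'sad'
  Word 13: 'key'
  Word 14: 'key'
Total words: 14

14


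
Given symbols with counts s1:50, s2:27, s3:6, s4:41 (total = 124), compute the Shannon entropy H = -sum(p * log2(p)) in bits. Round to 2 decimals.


Computing entropy H = -sum(p_i * log2(p_i)):
  s1: p = 50/124 = 0.4032, -p*log2(p) = 0.5284
  s2: p = 27/124 = 0.2177, -p*log2(p) = 0.4789
  s3: p = 6/124 = 0.0484, -p*log2(p) = 0.2114
  s4: p = 41/124 = 0.3306, -p*log2(p) = 0.5279
H = sum of terms = 1.7466
Rounded to 2 decimals: 1.75

1.75


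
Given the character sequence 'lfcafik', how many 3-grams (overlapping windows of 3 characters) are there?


String 'lfcafik' has length L = 7.
Number of overlapping n-grams = L - n + 1
Substituting: 7 - 3 + 1 = 5

5


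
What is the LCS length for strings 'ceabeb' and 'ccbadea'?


DP table for LCS of 'ceabeb' and 'ccbadea':
       c  c  b  a  d  e  a
    0  0  0  0  0  0  0  0
  c 0  1  1  1  1  1  1  1
  e 0  1  1  1  1  1  2  2
  a 0  1  1  1  2  2  2  3
  b 0  1  1  2  2  2  2  3
  e 0  1  1  2  2  2  3  3
  b 0  1  1  2  2  2  3  3
LCS: 'cea'
LCS length = 3

3


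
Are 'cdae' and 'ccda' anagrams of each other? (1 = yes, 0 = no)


Sort characters of 'cdae': 'acde'
Sort characters of 'ccda': 'accd'
Sorted forms differ -> they are NOT anagrams
Result: 0

0


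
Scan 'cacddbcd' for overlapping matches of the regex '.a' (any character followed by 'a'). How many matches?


Pattern: .a means any character followed by 'a'.
Scanning 'cacddbcd' position-by-position:
  Pos 0: window 'ca' -> MATCH
  Pos 1: window 'ac' -> no
  Pos 2: window 'cd' -> no
  Pos 3: window 'dd' -> no
  Pos 4: window 'db' -> no
  Pos 5: window 'bc' -> no
  Pos 6: window 'cd' -> no
  Pos 7: window 'd' -> no
Total matches: 1

1


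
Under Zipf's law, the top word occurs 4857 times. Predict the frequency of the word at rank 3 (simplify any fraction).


Zipf's law: freq(rank) = f1 / rank
f1 = 4857, rank = 3
freq = 4857 / 3
= 1619

1619


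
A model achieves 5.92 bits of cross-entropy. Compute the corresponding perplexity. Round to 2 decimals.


Perplexity formula: PP = 2^H
H = 5.92
PP = 2^5.92
Decompose: 2^5.92 = 2^5 * 2^0.92
2^5 = 32, 2^0.92 ~ 1.8921153
PP ~ 32 * 1.8921153 = 60.5476896
Rounded to 2 decimals: 60.55

60.55


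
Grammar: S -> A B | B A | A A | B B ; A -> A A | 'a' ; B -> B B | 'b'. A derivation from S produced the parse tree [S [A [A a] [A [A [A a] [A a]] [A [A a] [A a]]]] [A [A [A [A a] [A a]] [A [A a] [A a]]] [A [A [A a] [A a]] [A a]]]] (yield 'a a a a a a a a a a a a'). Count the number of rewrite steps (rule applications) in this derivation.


Every bracketed nonterminal node [X ...] in the tree is produced by exactly one rule application.
Reading the tree off as a leftmost derivation:
  Step 1: S  =>  A A   (applied S -> A A)
  Step 2: A A  =>  A A A   (applied A -> A A)
  Step 3: A A A  =>  a A A   (applied A -> a)
  Step 4: a A A  =>  a A A A   (applied A -> A A)
  Step 5: a A A A  =>  a A A A A   (applied A -> A A)
  Step 6: a A A A A  =>  a a A A A   (applied A -> a)
  Step 7: a a A A A  =>  a a a A A   (applied A -> a)
  Step 8: a a a A A  =>  a a a A A A   (applied A -> A A)
  Step 9: a a a A A A  =>  a a a a A A   (applied A -> a)
  Step 10: a a a a A A  =>  a a a a a A   (applied A -> a)
  Step 11: a a a a a A  =>  a a a a a A A   (applied A -> A A)
  Step 12: a a a a a A A  =>  a a a a a A A A   (applied A -> A A)
  Step 13: a a a a a A A A  =>  a a a a a A A A A   (applied A -> A A)
  Step 14: a a a a a A A A A  =>  a a a a a a A A A   (applied A -> a)
  Step 15: a a a a a a A A A  =>  a a a a a a a A A   (applied A -> a)
  Step 16: a a a a a a a A A  =>  a a a a a a a A A A   (applied A -> A A)
  Step 17: a a a a a a a A A A  =>  a a a a a a a a A A   (applied A -> a)
  Step 18: a a a a a a a a A A  =>  a a a a a a a a a A   (applied A -> a)
  Step 19: a a a a a a a a a A  =>  a a a a a a a a a A A   (applied A -> A A)
  Step 20: a a a a a a a a a A A  =>  a a a a a a a a a A A A   (applied A -> A A)
  Step 21: a a a a a a a a a A A A  =>  a a a a a a a a a a A A   (applied A -> a)
  Step 22: a a a a a a a a a a A A  =>  a a a a a a a a a a a A   (applied A -> a)
  Step 23: a a a a a a a a a a a A  =>  a a a a a a a a a a a a   (applied A -> a)
Final yield: a a a a a a a a a a a a
Total rewrite steps: 23

23


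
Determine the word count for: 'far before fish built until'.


Counting words by splitting on spaces:
  Word 1: 'far'
  Word 2: 'before'
  Word 3: 'fish'
  Word 4: 'built'
  Word 5: 'until'
Total words: 5

5


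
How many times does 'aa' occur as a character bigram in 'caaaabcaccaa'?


Scanning 'caaaabcaccaa' for bigram 'aa':
  Position 0: 'ca' -> no
  Position 1: 'aa' -> MATCH
  Position 2: 'aa' -> MATCH
  Position 3: 'aa' -> MATCH
  Position 4: 'ab' -> no
  Position 5: 'bc' -> no
  Position 6: 'ca' -> no
  Position 7: 'ac' -> no
  Position 8: 'cc' -> no
  Position 9: 'ca' -> no
  Position 10: 'aa' -> MATCH
Total matches: 4

4


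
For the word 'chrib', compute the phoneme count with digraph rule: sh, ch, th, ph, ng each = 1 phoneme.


Parsing 'chrib' greedily, digraphs first:
  'ch' -> digraph (1 consonant phoneme) (phonemes so far: 1)
  'r' -> consonant phoneme (phonemes so far: 2)
  'i' -> vowel phoneme (phonemes so far: 3)
  'b' -> consonant phoneme (phonemes so far: 4)
Total phonemes: 4

4


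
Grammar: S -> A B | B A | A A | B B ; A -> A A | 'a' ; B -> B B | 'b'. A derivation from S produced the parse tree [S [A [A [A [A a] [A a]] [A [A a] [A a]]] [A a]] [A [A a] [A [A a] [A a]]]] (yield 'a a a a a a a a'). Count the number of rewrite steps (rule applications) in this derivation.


Every bracketed nonterminal node [X ...] in the tree is produced by exactly one rule application.
Reading the tree off as a leftmost derivation:
  Step 1: S  =>  A A   (applied S -> A A)
  Step 2: A A  =>  A A A   (applied A -> A A)
  Step 3: A A A  =>  A A A A   (applied A -> A A)
  Step 4: A A A A  =>  A A A A A   (applied A -> A A)
  Step 5: A A A A A  =>  a A A A A   (applied A -> a)
  Step 6: a A A A A  =>  a a A A A   (applied A -> a)
  Step 7: a a A A A  =>  a a A A A A   (applied A -> A A)
  Step 8: a a A A A A  =>  a a a A A A   (applied A -> a)
  Step 9: a a a A A A  =>  a a a a A A   (applied A -> a)
  Step 10: a a a a A A  =>  a a a a a A   (applied A -> a)
  Step 11: a a a a a A  =>  a a a a a A A   (applied A -> A A)
  Step 12: a a a a a A A  =>  a a a a a a A   (applied A -> a)
  Step 13: a a a a a a A  =>  a a a a a a A A   (applied A -> A A)
  Step 14: a a a a a a A A  =>  a a a a a a a A   (applied A -> a)
  Step 15: a a a a a a a A  =>  a a a a a a a a   (applied A -> a)
Final yield: a a a a a a a a
Total rewrite steps: 15

15
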